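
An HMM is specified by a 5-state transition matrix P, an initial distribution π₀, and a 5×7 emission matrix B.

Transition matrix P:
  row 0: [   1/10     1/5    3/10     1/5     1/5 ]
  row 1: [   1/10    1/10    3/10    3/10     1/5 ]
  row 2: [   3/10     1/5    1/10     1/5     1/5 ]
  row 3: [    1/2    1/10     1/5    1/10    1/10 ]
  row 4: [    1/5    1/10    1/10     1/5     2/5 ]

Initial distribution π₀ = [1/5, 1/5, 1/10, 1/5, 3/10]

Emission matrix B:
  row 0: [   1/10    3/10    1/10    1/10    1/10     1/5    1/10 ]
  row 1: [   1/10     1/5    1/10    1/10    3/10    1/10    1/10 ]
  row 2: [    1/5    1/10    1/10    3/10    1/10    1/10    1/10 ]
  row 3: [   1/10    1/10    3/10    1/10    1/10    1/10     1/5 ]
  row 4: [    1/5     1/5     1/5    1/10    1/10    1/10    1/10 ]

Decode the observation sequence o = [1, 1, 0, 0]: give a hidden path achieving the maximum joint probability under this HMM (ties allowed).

t=0: δ = [6.000e-02, 4.000e-02, 1.000e-02, 2.000e-02, 6.000e-02]  (obs o_0=1)
t=1: δ = [3.600e-03, 2.400e-03, 1.800e-03, 1.200e-03, 4.800e-03]  ψ = [4, 0, 0, 0, 4]  (obs o_1=1)
t=2: δ = [9.600e-05, 7.200e-05, 2.160e-04, 9.600e-05, 3.840e-04]  ψ = [4, 0, 0, 4, 4]  (obs o_2=0)
t=3: δ = [7.680e-06, 4.320e-06, 7.680e-06, 7.680e-06, 3.072e-05]  ψ = [4, 2, 4, 4, 4]  (obs o_3=0)
backtrack: best end state = 4; path = [4, 4, 4, 4]

path = [4, 4, 4, 4]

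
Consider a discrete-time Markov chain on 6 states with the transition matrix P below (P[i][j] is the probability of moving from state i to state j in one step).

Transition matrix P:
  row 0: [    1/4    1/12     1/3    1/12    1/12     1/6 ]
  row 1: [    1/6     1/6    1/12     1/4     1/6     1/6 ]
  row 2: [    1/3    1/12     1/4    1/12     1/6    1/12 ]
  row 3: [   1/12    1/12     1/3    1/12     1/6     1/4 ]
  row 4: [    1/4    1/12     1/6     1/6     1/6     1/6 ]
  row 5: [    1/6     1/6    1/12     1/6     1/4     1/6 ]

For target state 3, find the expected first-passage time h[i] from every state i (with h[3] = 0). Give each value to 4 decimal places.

First-step conditioning: h[3] = 0; for i ≠ 3, h[i] = 1 + Σ_k P[i][k]·h[k].
  h[0] = 1 + 1/4·h[0] + 1/12·h[1] + 1/3·h[2] + 1/12·h[4] + 1/6·h[5]
  h[1] = 1 + 1/6·h[0] + 1/6·h[1] + 1/12·h[2] + 1/6·h[4] + 1/6·h[5]
  h[2] = 1 + 1/3·h[0] + 1/12·h[1] + 1/4·h[2] + 1/6·h[4] + 1/12·h[5]
  h[4] = 1 + 1/4·h[0] + 1/12·h[1] + 1/6·h[2] + 1/6·h[4] + 1/6·h[5]
  h[5] = 1 + 1/6·h[0] + 1/6·h[1] + 1/12·h[2] + 1/4·h[4] + 1/6·h[5]
Solving the 5×5 linear system over states ≠ 3 gives exactly h = [9349/1172, 7567/1172, 4683/586, 0, 2124/293, 8275/1172] (h[3] = 0 is the target).

h = [7.9770, 6.4565, 7.9915, 0.0000, 7.2491, 7.0606]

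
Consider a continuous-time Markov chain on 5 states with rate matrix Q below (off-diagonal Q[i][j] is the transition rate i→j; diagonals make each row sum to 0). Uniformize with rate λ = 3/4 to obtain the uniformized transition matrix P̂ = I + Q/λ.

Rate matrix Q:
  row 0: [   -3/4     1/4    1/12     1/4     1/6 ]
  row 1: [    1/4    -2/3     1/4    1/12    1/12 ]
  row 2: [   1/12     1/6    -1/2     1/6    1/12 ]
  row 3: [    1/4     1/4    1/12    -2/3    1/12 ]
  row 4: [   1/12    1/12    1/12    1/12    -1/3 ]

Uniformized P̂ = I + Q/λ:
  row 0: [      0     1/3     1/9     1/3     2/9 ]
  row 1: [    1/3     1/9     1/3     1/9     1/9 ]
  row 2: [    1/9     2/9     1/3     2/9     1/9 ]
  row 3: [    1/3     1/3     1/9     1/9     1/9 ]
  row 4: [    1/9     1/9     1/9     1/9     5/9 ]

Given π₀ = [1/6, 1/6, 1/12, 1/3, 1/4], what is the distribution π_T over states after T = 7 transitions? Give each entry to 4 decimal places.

π = [0.1769, 0.2114, 0.2032, 0.1730, 0.2355]

t=0: π = [0.1667, 0.1667, 0.0833, 0.3333, 0.2500]
t=1: π = [0.2037, 0.2315, 0.1667, 0.1574, 0.2407]
t=2: π = [0.1749, 0.2099, 0.1996, 0.1749, 0.2407]
t=3: π = [0.1772, 0.2110, 0.2021, 0.1722, 0.2375]
t=4: π = [0.1766, 0.2112, 0.2029, 0.1729, 0.2364]
t=5: π = [0.1769, 0.2113, 0.2031, 0.1729, 0.2358]
t=6: π = [0.1768, 0.2114, 0.2032, 0.1730, 0.2356]
t=7: π = [0.1769, 0.2114, 0.2032, 0.1730, 0.2355]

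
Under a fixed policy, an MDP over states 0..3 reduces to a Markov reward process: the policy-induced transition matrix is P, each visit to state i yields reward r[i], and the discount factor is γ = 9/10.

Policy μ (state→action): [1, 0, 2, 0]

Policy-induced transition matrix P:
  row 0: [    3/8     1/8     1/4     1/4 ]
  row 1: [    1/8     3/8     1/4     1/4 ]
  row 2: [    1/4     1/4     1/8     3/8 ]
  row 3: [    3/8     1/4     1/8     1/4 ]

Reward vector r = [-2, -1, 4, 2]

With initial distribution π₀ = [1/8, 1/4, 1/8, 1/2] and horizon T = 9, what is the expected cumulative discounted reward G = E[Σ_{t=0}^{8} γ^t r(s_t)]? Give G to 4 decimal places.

G = 3.4094

t=0: π = [0.1250, 0.2500, 0.1250, 0.5000], E[r] = 1.0000, γ^t·E[r] = 1.000000, running G = 1.000000
t=1: π = [0.2969, 0.2656, 0.1719, 0.2656], E[r] = 0.3594, γ^t·E[r] = 0.323438, running G = 1.323438
t=2: π = [0.2871, 0.2461, 0.1953, 0.2715], E[r] = 0.5039, γ^t·E[r] = 0.408164, running G = 1.731602
t=3: π = [0.2891, 0.2449, 0.1917, 0.2744], E[r] = 0.4924, γ^t·E[r] = 0.358983, running G = 2.090584
t=4: π = [0.2898, 0.2445, 0.1917, 0.2740], E[r] = 0.4908, γ^t·E[r] = 0.321983, running G = 2.412567
t=5: π = [0.2899, 0.2443, 0.1918, 0.2740], E[r] = 0.4909, γ^t·E[r] = 0.289888, running G = 2.702456
t=6: π = [0.2899, 0.2443, 0.1918, 0.2740], E[r] = 0.4909, γ^t·E[r] = 0.260874, running G = 2.963329
t=7: π = [0.2900, 0.2443, 0.1918, 0.2740], E[r] = 0.4909, γ^t·E[r] = 0.234781, running G = 3.198111
t=8: π = [0.2900, 0.2443, 0.1918, 0.2740], E[r] = 0.4909, γ^t·E[r] = 0.211303, running G = 3.409413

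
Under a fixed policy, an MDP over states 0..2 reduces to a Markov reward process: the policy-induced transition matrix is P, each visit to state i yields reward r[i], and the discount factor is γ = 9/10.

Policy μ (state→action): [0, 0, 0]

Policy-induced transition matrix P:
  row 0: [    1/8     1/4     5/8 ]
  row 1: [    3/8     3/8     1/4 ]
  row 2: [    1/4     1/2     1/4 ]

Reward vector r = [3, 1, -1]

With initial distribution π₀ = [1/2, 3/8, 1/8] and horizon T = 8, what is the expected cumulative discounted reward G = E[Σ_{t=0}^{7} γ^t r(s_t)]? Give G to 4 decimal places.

G = 5.4564

t=0: π = [0.5000, 0.3750, 0.1250], E[r] = 1.7500, γ^t·E[r] = 1.750000, running G = 1.750000
t=1: π = [0.2344, 0.3281, 0.4375], E[r] = 0.5938, γ^t·E[r] = 0.534375, running G = 2.284375
t=2: π = [0.2617, 0.4004, 0.3379], E[r] = 0.8477, γ^t·E[r] = 0.686602, running G = 2.970977
t=3: π = [0.2673, 0.3845, 0.3481], E[r] = 0.8384, γ^t·E[r] = 0.611178, running G = 3.582155
t=4: π = [0.2646, 0.3851, 0.3503], E[r] = 0.8288, γ^t·E[r] = 0.543773, running G = 4.125928
t=5: π = [0.2651, 0.3857, 0.3492], E[r] = 0.8316, γ^t·E[r] = 0.491067, running G = 4.616995
t=6: π = [0.2651, 0.3855, 0.3494], E[r] = 0.8314, γ^t·E[r] = 0.441823, running G = 5.058819
t=7: π = [0.2651, 0.3855, 0.3494], E[r] = 0.8313, γ^t·E[r] = 0.397608, running G = 5.456427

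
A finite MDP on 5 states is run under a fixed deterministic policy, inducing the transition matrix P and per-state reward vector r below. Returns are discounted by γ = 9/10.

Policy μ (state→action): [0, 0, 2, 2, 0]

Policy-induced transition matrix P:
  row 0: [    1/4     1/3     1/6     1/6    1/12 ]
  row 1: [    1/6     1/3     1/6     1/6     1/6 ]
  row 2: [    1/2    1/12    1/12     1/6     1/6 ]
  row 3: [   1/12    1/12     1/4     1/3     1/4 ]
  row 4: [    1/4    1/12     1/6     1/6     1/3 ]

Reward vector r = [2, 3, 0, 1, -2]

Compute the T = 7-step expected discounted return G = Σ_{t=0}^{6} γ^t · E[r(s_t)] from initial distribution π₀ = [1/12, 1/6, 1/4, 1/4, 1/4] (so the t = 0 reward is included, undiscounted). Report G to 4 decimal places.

G = 3.9234

t=0: π = [0.0833, 0.1667, 0.2500, 0.2500, 0.2500], E[r] = 0.4167, γ^t·E[r] = 0.416667, running G = 0.416667
t=1: π = [0.2569, 0.1458, 0.1667, 0.2083, 0.2222], E[r] = 0.7153, γ^t·E[r] = 0.643750, running G = 1.060417
t=2: π = [0.2448, 0.1840, 0.1701, 0.2014, 0.1997], E[r] = 0.8438, γ^t·E[r] = 0.683438, running G = 1.743854
t=3: π = [0.2436, 0.1905, 0.1693, 0.2002, 0.1963], E[r] = 0.8665, γ^t·E[r] = 0.631652, running G = 2.375507
t=4: π = [0.2431, 0.1919, 0.1692, 0.2000, 0.1958], E[r] = 0.8703, γ^t·E[r] = 0.570979, running G = 2.946485
t=5: π = [0.2430, 0.1921, 0.1692, 0.2000, 0.1957], E[r] = 0.8708, γ^t·E[r] = 0.514175, running G = 3.460661
t=6: π = [0.2430, 0.1921, 0.1692, 0.2000, 0.1957], E[r] = 0.8708, γ^t·E[r] = 0.462789, running G = 3.923449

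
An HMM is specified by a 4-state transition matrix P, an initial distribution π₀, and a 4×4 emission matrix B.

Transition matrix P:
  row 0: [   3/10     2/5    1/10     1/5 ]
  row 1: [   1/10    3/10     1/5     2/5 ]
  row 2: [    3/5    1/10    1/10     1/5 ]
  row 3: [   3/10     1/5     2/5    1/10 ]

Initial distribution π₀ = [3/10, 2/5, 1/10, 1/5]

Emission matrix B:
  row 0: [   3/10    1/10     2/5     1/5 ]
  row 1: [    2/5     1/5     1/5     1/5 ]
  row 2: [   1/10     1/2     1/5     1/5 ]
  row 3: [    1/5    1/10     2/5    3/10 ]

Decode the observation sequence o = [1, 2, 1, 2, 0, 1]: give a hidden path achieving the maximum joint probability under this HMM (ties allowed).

t=0: δ = [3.000e-02, 8.000e-02, 5.000e-02, 2.000e-02]  (obs o_0=1)
t=1: δ = [1.200e-02, 4.800e-03, 3.200e-03, 1.280e-02]  ψ = [2, 1, 1, 1]  (obs o_1=2)
t=2: δ = [3.840e-04, 9.600e-04, 2.560e-03, 2.400e-04]  ψ = [3, 0, 3, 0]  (obs o_2=1)
t=3: δ = [6.144e-04, 5.760e-05, 5.120e-05, 2.048e-04]  ψ = [2, 1, 2, 2]  (obs o_3=2)
t=4: δ = [5.530e-05, 9.830e-05, 8.192e-06, 2.458e-05]  ψ = [0, 0, 3, 0]  (obs o_4=0)
t=5: δ = [1.659e-06, 5.898e-06, 9.830e-06, 3.932e-06]  ψ = [0, 1, 1, 1]  (obs o_5=1)
backtrack: best end state = 2; path = [1, 3, 2, 0, 1, 2]

path = [1, 3, 2, 0, 1, 2]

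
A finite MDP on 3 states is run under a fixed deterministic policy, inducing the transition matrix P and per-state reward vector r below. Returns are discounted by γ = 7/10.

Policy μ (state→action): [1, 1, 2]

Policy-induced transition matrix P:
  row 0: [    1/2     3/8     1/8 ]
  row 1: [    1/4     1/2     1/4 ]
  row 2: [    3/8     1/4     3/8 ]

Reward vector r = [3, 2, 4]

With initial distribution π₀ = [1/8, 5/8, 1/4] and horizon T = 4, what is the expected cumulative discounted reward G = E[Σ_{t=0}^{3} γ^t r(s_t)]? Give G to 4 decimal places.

G = 6.9866

t=0: π = [0.1250, 0.6250, 0.2500], E[r] = 2.6250, γ^t·E[r] = 2.625000, running G = 2.625000
t=1: π = [0.3125, 0.4219, 0.2656], E[r] = 2.8438, γ^t·E[r] = 1.990625, running G = 4.615625
t=2: π = [0.3613, 0.3945, 0.2441], E[r] = 2.8496, γ^t·E[r] = 1.396309, running G = 6.011934
t=3: π = [0.3708, 0.3938, 0.2354], E[r] = 2.8416, γ^t·E[r] = 0.974653, running G = 6.986586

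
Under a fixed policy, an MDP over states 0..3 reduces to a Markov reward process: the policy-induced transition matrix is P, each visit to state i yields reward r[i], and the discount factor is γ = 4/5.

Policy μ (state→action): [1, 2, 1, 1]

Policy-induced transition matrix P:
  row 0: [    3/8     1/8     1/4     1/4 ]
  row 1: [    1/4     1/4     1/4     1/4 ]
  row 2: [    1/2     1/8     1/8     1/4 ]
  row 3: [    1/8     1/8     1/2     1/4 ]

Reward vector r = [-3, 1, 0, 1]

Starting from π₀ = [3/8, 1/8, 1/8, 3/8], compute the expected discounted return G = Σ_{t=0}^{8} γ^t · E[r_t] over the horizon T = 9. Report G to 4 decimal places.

t=0: π = [0.3750, 0.1250, 0.1250, 0.3750], E[r] = -0.6250, γ^t·E[r] = -0.625000, running G = -0.625000
t=1: π = [0.2813, 0.1406, 0.3281, 0.2500], E[r] = -0.4531, γ^t·E[r] = -0.362500, running G = -0.987500
t=2: π = [0.3359, 0.1426, 0.2715, 0.2500], E[r] = -0.6152, γ^t·E[r] = -0.393750, running G = -1.381250
t=3: π = [0.3286, 0.1428, 0.2786, 0.2500], E[r] = -0.5930, γ^t·E[r] = -0.303625, running G = -1.684875
t=4: π = [0.3295, 0.1429, 0.2777, 0.2500], E[r] = -0.5956, γ^t·E[r] = -0.243938, running G = -1.928813
t=5: π = [0.3294, 0.1429, 0.2778, 0.2500], E[r] = -0.5952, γ^t·E[r] = -0.195036, running G = -2.123849
t=6: π = [0.3294, 0.1429, 0.2778, 0.2500], E[r] = -0.5952, γ^t·E[r] = -0.156039, running G = -2.279888
t=7: π = [0.3294, 0.1429, 0.2778, 0.2500], E[r] = -0.5952, γ^t·E[r] = -0.124830, running G = -2.404718
t=8: π = [0.3294, 0.1429, 0.2778, 0.2500], E[r] = -0.5952, γ^t·E[r] = -0.099864, running G = -2.504583

G = -2.5046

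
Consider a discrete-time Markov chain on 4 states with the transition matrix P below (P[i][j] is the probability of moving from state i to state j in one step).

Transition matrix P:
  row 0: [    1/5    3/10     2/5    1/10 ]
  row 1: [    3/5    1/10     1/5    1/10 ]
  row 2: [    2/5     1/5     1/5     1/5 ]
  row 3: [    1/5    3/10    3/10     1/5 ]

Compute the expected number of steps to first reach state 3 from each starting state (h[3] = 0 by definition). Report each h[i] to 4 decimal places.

h = [7.7174, 7.8261, 7.0652, 0.0000]

First-step conditioning: h[3] = 0; for i ≠ 3, h[i] = 1 + Σ_k P[i][k]·h[k].
  h[0] = 1 + 1/5·h[0] + 3/10·h[1] + 2/5·h[2]
  h[1] = 1 + 3/5·h[0] + 1/10·h[1] + 1/5·h[2]
  h[2] = 1 + 2/5·h[0] + 1/5·h[1] + 1/5·h[2]
Solving the 3×3 linear system over states ≠ 3 gives exactly h = [355/46, 180/23, 325/46, 0] (h[3] = 0 is the target).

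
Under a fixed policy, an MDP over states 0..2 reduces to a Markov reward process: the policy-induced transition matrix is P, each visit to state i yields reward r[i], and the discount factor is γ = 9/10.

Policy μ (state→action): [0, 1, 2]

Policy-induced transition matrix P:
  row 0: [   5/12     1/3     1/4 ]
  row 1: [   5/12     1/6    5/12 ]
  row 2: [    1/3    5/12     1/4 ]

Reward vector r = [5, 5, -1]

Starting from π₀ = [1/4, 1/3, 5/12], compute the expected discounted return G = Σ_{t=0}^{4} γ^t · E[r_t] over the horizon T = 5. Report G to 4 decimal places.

G = 12.3545

t=0: π = [0.2500, 0.3333, 0.4167], E[r] = 2.5000, γ^t·E[r] = 2.500000, running G = 2.500000
t=1: π = [0.3819, 0.3125, 0.3056], E[r] = 3.1667, γ^t·E[r] = 2.850000, running G = 5.350000
t=2: π = [0.3912, 0.3067, 0.3021], E[r] = 3.1875, γ^t·E[r] = 2.581875, running G = 7.931875
t=3: π = [0.3915, 0.3074, 0.3011], E[r] = 3.1933, γ^t·E[r] = 2.327906, running G = 10.259781
t=4: π = [0.3916, 0.3072, 0.3012], E[r] = 3.1926, γ^t·E[r] = 2.094673, running G = 12.354454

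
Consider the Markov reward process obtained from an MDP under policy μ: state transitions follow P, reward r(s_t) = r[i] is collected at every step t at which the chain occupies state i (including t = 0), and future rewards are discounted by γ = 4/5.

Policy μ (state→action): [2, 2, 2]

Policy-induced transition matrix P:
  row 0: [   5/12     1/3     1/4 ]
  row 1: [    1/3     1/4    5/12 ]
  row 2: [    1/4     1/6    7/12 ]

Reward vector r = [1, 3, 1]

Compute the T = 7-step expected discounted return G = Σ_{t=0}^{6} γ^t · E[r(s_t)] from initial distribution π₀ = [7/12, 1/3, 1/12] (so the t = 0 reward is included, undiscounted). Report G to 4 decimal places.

t=0: π = [0.5833, 0.3333, 0.0833], E[r] = 1.6667, γ^t·E[r] = 1.666667, running G = 1.666667
t=1: π = [0.3750, 0.2917, 0.3333], E[r] = 1.5833, γ^t·E[r] = 1.266667, running G = 2.933333
t=2: π = [0.3368, 0.2535, 0.4097], E[r] = 1.5069, γ^t·E[r] = 0.964444, running G = 3.897778
t=3: π = [0.3273, 0.2439, 0.4288], E[r] = 1.4878, γ^t·E[r] = 0.761778, running G = 4.659556
t=4: π = [0.3249, 0.2415, 0.4336], E[r] = 1.4831, γ^t·E[r] = 0.607467, running G = 5.267022
t=5: π = [0.3243, 0.2409, 0.4348], E[r] = 1.4819, γ^t·E[r] = 0.485582, running G = 5.752604
t=6: π = [0.3241, 0.2408, 0.4351], E[r] = 1.4816, γ^t·E[r] = 0.388388, running G = 6.140992

G = 6.1410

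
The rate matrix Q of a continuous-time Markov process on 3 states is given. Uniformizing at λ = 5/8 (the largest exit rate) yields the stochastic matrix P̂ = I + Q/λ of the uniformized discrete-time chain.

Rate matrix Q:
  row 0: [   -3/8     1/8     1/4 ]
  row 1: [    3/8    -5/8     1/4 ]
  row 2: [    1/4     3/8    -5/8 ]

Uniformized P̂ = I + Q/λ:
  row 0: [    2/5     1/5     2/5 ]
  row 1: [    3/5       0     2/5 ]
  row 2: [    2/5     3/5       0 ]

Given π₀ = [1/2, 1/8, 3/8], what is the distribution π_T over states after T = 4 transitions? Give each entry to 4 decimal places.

t=0: π = [0.5000, 0.1250, 0.3750]
t=1: π = [0.4250, 0.3250, 0.2500]
t=2: π = [0.4650, 0.2350, 0.3000]
t=3: π = [0.4470, 0.2730, 0.2800]
t=4: π = [0.4546, 0.2574, 0.2880]

π = [0.4546, 0.2574, 0.2880]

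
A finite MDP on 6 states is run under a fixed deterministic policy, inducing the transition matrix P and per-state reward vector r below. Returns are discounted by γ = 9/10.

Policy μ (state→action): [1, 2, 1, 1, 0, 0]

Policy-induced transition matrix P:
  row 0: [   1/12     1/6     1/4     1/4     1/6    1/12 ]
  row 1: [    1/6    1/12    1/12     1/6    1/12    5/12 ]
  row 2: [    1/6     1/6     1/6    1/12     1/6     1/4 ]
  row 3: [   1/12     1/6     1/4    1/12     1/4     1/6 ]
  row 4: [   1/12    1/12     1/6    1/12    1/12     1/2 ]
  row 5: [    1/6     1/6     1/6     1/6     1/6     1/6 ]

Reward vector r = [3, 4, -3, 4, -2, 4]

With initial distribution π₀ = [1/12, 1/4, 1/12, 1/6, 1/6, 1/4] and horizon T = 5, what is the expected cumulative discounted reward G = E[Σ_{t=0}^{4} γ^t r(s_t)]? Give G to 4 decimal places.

G = 7.7093

t=0: π = [0.0833, 0.2500, 0.0833, 0.1667, 0.1667, 0.2500], E[r] = 2.3333, γ^t·E[r] = 2.333333, running G = 2.333333
t=1: π = [0.1319, 0.1319, 0.1667, 0.1389, 0.1458, 0.2847], E[r] = 1.8264, γ^t·E[r] = 1.643750, running G = 3.977083
t=2: π = [0.1319, 0.1435, 0.1782, 0.1400, 0.1551, 0.2512], E[r] = 1.6898, γ^t·E[r] = 1.368750, running G = 5.345833
t=3: π = [0.1311, 0.1418, 0.1774, 0.1382, 0.1535, 0.2581], E[r] = 1.7066, γ^t·E[r] = 1.244109, running G = 6.589943
t=4: π = [0.1314, 0.1421, 0.1773, 0.1385, 0.1536, 0.2571], E[r] = 1.7060, γ^t·E[r] = 1.119324, running G = 7.709267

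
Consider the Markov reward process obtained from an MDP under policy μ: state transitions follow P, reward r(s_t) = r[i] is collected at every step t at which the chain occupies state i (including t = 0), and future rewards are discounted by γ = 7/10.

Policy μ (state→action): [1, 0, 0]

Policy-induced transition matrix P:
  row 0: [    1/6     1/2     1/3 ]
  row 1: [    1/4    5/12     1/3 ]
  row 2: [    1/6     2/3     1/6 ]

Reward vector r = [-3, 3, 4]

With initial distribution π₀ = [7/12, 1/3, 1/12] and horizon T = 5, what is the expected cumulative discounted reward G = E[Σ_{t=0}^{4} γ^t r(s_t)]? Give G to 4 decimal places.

G = 3.2731

t=0: π = [0.5833, 0.3333, 0.0833], E[r] = -0.4167, γ^t·E[r] = -0.416667, running G = -0.416667
t=1: π = [0.1944, 0.4861, 0.3194], E[r] = 2.1528, γ^t·E[r] = 1.506944, running G = 1.090278
t=2: π = [0.2072, 0.5127, 0.2801], E[r] = 2.0370, γ^t·E[r] = 0.998148, running G = 2.088426
t=3: π = [0.2094, 0.5040, 0.2867], E[r] = 2.0303, γ^t·E[r] = 0.696388, running G = 2.784814
t=4: π = [0.2087, 0.5058, 0.2856], E[r] = 2.0336, γ^t·E[r] = 0.488263, running G = 3.273077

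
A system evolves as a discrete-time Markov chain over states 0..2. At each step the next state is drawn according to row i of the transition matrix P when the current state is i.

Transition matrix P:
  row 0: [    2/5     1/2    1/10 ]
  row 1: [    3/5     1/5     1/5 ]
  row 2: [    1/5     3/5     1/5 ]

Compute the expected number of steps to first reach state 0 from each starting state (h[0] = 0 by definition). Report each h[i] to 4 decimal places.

First-step conditioning: h[0] = 0; for i ≠ 0, h[i] = 1 + Σ_k P[i][k]·h[k].
  h[1] = 1 + 1/5·h[1] + 1/5·h[2]
  h[2] = 1 + 3/5·h[1] + 1/5·h[2]
Solving the 2×2 linear system over states ≠ 0 gives exactly h = [0, 25/13, 35/13] (h[0] = 0 is the target).

h = [0.0000, 1.9231, 2.6923]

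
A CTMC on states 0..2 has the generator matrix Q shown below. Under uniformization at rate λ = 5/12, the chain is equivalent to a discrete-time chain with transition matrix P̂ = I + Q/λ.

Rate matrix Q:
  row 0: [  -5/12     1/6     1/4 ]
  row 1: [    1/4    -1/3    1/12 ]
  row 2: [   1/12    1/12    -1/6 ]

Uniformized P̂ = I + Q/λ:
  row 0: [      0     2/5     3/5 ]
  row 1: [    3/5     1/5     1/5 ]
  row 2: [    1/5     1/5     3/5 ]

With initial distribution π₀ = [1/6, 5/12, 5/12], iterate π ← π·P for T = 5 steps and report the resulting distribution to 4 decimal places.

t=0: π = [0.1667, 0.4167, 0.4167]
t=1: π = [0.3333, 0.2333, 0.4333]
t=2: π = [0.2267, 0.2667, 0.5067]
t=3: π = [0.2613, 0.2453, 0.4933]
t=4: π = [0.2459, 0.2523, 0.5019]
t=5: π = [0.2517, 0.2492, 0.4991]

π = [0.2517, 0.2492, 0.4991]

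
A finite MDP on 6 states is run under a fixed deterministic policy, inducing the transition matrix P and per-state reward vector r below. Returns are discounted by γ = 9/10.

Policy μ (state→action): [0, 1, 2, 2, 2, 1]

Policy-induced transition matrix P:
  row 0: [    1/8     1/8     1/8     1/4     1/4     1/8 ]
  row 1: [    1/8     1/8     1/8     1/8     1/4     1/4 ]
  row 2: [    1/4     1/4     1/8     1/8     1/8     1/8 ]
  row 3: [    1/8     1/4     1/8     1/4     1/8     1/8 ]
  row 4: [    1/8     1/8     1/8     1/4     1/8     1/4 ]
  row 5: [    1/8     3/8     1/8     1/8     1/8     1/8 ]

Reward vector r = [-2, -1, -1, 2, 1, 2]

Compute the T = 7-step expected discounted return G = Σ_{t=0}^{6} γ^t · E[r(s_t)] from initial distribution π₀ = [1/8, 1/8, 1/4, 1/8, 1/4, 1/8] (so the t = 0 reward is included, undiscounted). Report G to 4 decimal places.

t=0: π = [0.1250, 0.1250, 0.2500, 0.1250, 0.2500, 0.1250], E[r] = 0.1250, γ^t·E[r] = 0.125000, running G = 0.125000
t=1: π = [0.1563, 0.2031, 0.1250, 0.1875, 0.1563, 0.1719], E[r] = 0.2344, γ^t·E[r] = 0.210938, running G = 0.335938
t=2: π = [0.1406, 0.2070, 0.1250, 0.1875, 0.1699, 0.1699], E[r] = 0.2715, γ^t·E[r] = 0.219902, running G = 0.555840
t=3: π = [0.1406, 0.2065, 0.1250, 0.1873, 0.1685, 0.1721], E[r] = 0.2744, γ^t·E[r] = 0.200048, running G = 0.755888
t=4: π = [0.1406, 0.2071, 0.1250, 0.1870, 0.1684, 0.1719], E[r] = 0.2729, γ^t·E[r] = 0.179062, running G = 0.934950
t=5: π = [0.1406, 0.2070, 0.1250, 0.1870, 0.1685, 0.1719], E[r] = 0.2731, γ^t·E[r] = 0.161273, running G = 1.096223
t=6: π = [0.1406, 0.2070, 0.1250, 0.1870, 0.1684, 0.1719], E[r] = 0.2731, γ^t·E[r] = 0.145135, running G = 1.241358

G = 1.2414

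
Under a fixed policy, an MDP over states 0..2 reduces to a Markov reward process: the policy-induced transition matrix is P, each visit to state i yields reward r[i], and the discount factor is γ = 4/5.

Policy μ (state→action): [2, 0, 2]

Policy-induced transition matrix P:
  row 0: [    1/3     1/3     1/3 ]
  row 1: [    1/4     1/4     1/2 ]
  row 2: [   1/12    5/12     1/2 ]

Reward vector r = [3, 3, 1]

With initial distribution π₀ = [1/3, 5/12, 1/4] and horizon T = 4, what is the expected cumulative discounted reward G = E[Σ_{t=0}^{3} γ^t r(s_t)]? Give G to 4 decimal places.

G = 6.5766

t=0: π = [0.3333, 0.4167, 0.2500], E[r] = 2.5000, γ^t·E[r] = 2.500000, running G = 2.500000
t=1: π = [0.2361, 0.3194, 0.4444], E[r] = 2.1111, γ^t·E[r] = 1.688889, running G = 4.188889
t=2: π = [0.1956, 0.3438, 0.4606], E[r] = 2.0787, γ^t·E[r] = 1.330370, running G = 5.519259
t=3: π = [0.1895, 0.3431, 0.4674], E[r] = 2.0652, γ^t·E[r] = 1.057383, running G = 6.576642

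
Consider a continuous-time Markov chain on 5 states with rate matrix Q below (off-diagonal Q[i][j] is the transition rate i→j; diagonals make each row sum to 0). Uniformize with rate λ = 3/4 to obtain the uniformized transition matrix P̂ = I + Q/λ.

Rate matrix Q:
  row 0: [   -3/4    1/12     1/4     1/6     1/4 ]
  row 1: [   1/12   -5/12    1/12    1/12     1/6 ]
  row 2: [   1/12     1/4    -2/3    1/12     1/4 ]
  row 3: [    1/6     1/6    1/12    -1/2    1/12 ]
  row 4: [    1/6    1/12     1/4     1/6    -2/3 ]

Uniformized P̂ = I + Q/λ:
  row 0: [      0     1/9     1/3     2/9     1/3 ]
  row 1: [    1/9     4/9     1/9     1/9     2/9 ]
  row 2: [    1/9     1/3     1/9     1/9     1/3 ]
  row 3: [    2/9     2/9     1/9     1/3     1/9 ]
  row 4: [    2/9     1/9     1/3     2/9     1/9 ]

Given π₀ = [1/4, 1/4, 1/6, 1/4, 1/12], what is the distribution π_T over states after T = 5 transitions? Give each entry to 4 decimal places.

t=0: π = [0.2500, 0.2500, 0.1667, 0.2500, 0.0833]
t=1: π = [0.1204, 0.2593, 0.1852, 0.2037, 0.2315]
t=2: π = [0.1461, 0.2613, 0.1893, 0.1955, 0.2078]
t=3: π = [0.1397, 0.2620, 0.1898, 0.1939, 0.2147]
t=4: π = [0.1410, 0.2622, 0.1899, 0.1936, 0.2134]
t=5: π = [0.1407, 0.2622, 0.1899, 0.1935, 0.2138]

π = [0.1407, 0.2622, 0.1899, 0.1935, 0.2138]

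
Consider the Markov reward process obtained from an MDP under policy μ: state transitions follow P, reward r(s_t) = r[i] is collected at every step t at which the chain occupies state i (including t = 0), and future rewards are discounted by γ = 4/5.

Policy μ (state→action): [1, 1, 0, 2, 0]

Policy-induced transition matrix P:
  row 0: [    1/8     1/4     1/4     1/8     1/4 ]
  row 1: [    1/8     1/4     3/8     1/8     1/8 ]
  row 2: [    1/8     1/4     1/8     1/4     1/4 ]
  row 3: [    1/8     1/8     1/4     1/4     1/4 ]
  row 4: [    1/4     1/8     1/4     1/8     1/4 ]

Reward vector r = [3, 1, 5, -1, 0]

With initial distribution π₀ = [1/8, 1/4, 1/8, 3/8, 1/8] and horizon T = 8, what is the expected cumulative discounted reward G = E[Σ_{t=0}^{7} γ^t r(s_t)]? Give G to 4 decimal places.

t=0: π = [0.1250, 0.2500, 0.1250, 0.3750, 0.1250], E[r] = 0.8750, γ^t·E[r] = 0.875000, running G = 0.875000
t=1: π = [0.1406, 0.1875, 0.2656, 0.1875, 0.2188], E[r] = 1.7500, γ^t·E[r] = 1.400000, running G = 2.275000
t=2: π = [0.1523, 0.1992, 0.2402, 0.1816, 0.2266], E[r] = 1.6758, γ^t·E[r] = 1.072500, running G = 3.347500
t=3: π = [0.1533, 0.1990, 0.2449, 0.1777, 0.2251], E[r] = 1.7056, γ^t·E[r] = 0.873250, running G = 4.220750
t=4: π = [0.1531, 0.1996, 0.2443, 0.1778, 0.2251], E[r] = 1.7025, γ^t·E[r] = 0.697363, running G = 4.918113
t=5: π = [0.1531, 0.1996, 0.2444, 0.1778, 0.2250], E[r] = 1.7034, γ^t·E[r] = 0.558173, running G = 5.476285
t=6: π = [0.1531, 0.1996, 0.2444, 0.1778, 0.2250], E[r] = 1.7033, γ^t·E[r] = 0.446503, running G = 5.922788
t=7: π = [0.1531, 0.1996, 0.2444, 0.1778, 0.2250], E[r] = 1.7033, γ^t·E[r] = 0.357208, running G = 6.279995

G = 6.2800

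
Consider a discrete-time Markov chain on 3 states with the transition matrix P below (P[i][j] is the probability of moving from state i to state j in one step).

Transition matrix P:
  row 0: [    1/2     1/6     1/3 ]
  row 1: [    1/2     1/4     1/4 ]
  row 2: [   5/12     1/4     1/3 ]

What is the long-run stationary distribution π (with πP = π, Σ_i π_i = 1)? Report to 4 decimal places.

Balance equations π_j = Σ_i π_i·P[i][j]:
  π_0 = 1/2·π_0 + 1/2·π_1 + 5/12·π_2
  π_1 = 1/6·π_0 + 1/4·π_1 + 1/4·π_2
  normalize: π_0 + π_1 + π_2 = 1
Solving the linear system gives exactly π = [9/19, 4/19, 6/19].

π = [0.4737, 0.2105, 0.3158]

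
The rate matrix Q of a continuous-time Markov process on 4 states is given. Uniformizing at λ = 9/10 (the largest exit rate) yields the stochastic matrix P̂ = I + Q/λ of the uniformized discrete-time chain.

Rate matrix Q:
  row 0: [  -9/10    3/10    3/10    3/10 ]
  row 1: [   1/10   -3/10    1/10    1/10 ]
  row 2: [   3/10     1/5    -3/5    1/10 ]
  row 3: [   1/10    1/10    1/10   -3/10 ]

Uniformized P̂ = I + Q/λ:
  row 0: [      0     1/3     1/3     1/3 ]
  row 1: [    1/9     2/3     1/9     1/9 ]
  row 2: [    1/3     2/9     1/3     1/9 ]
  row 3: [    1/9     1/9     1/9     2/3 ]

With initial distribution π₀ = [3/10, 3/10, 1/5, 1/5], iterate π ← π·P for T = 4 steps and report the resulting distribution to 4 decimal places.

t=0: π = [0.3000, 0.3000, 0.2000, 0.2000]
t=1: π = [0.1222, 0.3667, 0.2222, 0.2889]
t=2: π = [0.1469, 0.3667, 0.1877, 0.2988]
t=3: π = [0.1365, 0.3683, 0.1855, 0.3097]
t=4: π = [0.1372, 0.3667, 0.1827, 0.3135]

π = [0.1372, 0.3667, 0.1827, 0.3135]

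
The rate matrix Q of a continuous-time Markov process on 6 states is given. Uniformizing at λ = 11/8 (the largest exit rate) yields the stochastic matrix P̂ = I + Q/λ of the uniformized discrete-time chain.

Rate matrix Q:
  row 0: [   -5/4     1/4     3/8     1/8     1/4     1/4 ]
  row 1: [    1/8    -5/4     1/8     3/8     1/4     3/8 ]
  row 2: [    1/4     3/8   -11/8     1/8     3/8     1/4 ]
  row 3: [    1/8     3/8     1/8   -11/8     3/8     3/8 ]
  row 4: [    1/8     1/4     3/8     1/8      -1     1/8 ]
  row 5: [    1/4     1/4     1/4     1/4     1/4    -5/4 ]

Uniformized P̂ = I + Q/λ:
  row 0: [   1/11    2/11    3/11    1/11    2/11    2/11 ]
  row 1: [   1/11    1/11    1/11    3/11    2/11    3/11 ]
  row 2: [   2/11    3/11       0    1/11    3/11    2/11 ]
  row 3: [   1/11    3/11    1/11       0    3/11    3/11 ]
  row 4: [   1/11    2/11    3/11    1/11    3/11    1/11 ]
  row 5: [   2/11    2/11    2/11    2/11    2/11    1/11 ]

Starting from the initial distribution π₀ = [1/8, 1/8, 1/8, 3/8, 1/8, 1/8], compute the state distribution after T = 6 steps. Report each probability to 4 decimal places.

t=0: π = [0.1250, 0.1250, 0.1250, 0.3750, 0.1250, 0.1250]
t=1: π = [0.1136, 0.2159, 0.1364, 0.0909, 0.2386, 0.2045]
t=2: π = [0.1219, 0.1829, 0.1612, 0.1405, 0.2242, 0.1694]
t=3: π = [0.1210, 0.1926, 0.1546, 0.1268, 0.2296, 0.1754]
t=4: π = [0.1209, 0.1899, 0.1565, 0.1304, 0.2283, 0.1740]
t=5: π = [0.1210, 0.1906, 0.1560, 0.1294, 0.2287, 0.1744]
t=6: π = [0.1209, 0.1904, 0.1561, 0.1297, 0.2285, 0.1743]

π = [0.1209, 0.1904, 0.1561, 0.1297, 0.2285, 0.1743]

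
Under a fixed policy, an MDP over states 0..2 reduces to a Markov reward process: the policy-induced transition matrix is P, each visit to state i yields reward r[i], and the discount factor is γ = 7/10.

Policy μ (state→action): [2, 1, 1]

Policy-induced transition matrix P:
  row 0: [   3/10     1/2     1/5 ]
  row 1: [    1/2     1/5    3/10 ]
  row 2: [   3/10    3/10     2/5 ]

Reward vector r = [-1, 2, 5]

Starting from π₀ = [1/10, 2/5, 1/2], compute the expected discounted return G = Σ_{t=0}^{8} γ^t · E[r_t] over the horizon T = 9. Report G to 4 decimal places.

t=0: π = [0.1000, 0.4000, 0.5000], E[r] = 3.2000, γ^t·E[r] = 3.200000, running G = 3.200000
t=1: π = [0.3800, 0.2800, 0.3400], E[r] = 1.8800, γ^t·E[r] = 1.316000, running G = 4.516000
t=2: π = [0.3560, 0.3480, 0.2960], E[r] = 1.8200, γ^t·E[r] = 0.891800, running G = 5.407800
t=3: π = [0.3696, 0.3364, 0.2940], E[r] = 1.7732, γ^t·E[r] = 0.608208, running G = 6.016008
t=4: π = [0.3673, 0.3403, 0.2924], E[r] = 1.7755, γ^t·E[r] = 0.426293, running G = 6.442300
t=5: π = [0.3681, 0.3394, 0.2925], E[r] = 1.7734, γ^t·E[r] = 0.298052, running G = 6.740352
t=6: π = [0.3679, 0.3397, 0.2924], E[r] = 1.7737, γ^t·E[r] = 0.208672, running G = 6.949024
t=7: π = [0.3679, 0.3396, 0.2925], E[r] = 1.7736, γ^t·E[r] = 0.146061, running G = 7.095085
t=8: π = [0.3679, 0.3396, 0.2925], E[r] = 1.7736, γ^t·E[r] = 0.102244, running G = 7.197329

G = 7.1973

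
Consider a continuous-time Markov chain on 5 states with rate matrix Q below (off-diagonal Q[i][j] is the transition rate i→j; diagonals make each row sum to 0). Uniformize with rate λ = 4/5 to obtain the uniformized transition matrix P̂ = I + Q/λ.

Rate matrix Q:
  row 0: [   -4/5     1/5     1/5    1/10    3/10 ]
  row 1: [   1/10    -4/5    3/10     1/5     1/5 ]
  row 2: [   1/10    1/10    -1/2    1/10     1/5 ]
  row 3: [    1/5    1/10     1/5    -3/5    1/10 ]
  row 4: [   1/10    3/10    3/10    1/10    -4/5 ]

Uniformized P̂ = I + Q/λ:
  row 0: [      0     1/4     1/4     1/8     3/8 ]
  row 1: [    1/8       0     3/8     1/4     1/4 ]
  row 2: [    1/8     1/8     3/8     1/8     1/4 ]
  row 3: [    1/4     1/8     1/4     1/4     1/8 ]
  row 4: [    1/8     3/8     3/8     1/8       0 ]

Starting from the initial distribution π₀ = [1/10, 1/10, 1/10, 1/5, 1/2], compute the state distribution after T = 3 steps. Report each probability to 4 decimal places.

t=0: π = [0.1000, 0.1000, 0.1000, 0.2000, 0.5000]
t=1: π = [0.1375, 0.2500, 0.3375, 0.1625, 0.1125]
t=2: π = [0.1281, 0.1391, 0.3375, 0.1766, 0.2188]
t=3: π = [0.1311, 0.1783, 0.3369, 0.1645, 0.1893]

π = [0.1311, 0.1783, 0.3369, 0.1645, 0.1893]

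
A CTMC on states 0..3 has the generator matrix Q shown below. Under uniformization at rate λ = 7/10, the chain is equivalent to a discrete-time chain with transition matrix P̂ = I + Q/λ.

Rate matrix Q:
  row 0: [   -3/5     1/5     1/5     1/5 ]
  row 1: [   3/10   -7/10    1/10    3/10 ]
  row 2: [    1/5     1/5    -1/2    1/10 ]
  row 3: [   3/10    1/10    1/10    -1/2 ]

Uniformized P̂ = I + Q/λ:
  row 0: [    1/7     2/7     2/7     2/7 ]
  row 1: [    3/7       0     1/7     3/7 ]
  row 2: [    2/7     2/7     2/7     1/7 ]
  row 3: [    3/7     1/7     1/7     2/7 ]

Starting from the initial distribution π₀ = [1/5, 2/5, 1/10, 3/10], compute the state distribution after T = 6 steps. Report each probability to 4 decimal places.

π = [0.3091, 0.1909, 0.2182, 0.2818]

t=0: π = [0.2000, 0.4000, 0.1000, 0.3000]
t=1: π = [0.3571, 0.1286, 0.1857, 0.3286]
t=2: π = [0.3000, 0.2020, 0.2204, 0.2776]
t=3: π = [0.3114, 0.1883, 0.2172, 0.2831]
t=4: π = [0.3086, 0.1915, 0.2184, 0.2816]
t=5: π = [0.3092, 0.1908, 0.2181, 0.2819]
t=6: π = [0.3091, 0.1909, 0.2182, 0.2818]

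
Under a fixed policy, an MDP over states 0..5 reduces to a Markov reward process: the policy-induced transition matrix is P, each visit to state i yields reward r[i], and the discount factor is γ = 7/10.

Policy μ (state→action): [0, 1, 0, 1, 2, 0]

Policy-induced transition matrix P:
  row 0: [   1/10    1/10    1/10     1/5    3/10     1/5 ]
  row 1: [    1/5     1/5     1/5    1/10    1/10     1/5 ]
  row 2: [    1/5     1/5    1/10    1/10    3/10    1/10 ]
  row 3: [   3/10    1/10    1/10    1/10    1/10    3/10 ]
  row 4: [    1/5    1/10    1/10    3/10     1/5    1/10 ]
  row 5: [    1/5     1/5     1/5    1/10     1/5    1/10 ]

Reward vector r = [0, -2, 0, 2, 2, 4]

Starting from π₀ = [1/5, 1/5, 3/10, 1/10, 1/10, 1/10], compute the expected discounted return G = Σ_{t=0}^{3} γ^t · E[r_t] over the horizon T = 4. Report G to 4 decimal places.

t=0: π = [0.2000, 0.2000, 0.3000, 0.1000, 0.1000, 0.1000], E[r] = 0.4000, γ^t·E[r] = 0.400000, running G = 0.400000
t=1: π = [0.1900, 0.1600, 0.1300, 0.1400, 0.2200, 0.1600], E[r] = 1.0400, γ^t·E[r] = 0.728000, running G = 1.128000
t=2: π = [0.1950, 0.1450, 0.1320, 0.1630, 0.2020, 0.1630], E[r] = 1.0920, γ^t·E[r] = 0.535080, running G = 1.663080
t=3: π = [0.1968, 0.1440, 0.1308, 0.1599, 0.2019, 0.1666], E[r] = 1.1020, γ^t·E[r] = 0.377986, running G = 2.041066

G = 2.0411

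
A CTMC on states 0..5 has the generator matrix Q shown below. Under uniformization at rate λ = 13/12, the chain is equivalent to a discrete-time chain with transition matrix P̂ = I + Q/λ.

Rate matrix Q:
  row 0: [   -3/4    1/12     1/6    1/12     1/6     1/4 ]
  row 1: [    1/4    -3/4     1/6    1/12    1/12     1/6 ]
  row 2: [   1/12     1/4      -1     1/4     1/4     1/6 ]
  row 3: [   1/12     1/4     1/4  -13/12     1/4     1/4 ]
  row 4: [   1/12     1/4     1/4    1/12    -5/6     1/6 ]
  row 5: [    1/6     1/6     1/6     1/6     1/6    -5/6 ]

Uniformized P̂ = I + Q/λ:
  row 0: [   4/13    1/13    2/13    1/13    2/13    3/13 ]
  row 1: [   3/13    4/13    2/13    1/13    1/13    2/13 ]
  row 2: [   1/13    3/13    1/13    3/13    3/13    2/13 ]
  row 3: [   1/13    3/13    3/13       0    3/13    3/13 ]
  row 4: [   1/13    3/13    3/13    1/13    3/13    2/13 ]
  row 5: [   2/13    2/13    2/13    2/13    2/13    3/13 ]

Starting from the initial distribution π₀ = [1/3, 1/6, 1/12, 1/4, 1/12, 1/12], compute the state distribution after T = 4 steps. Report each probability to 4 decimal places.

π = [0.1603, 0.2074, 0.1628, 0.1084, 0.1721, 0.1890]

t=0: π = [0.3333, 0.1667, 0.0833, 0.2500, 0.0833, 0.0833]
t=1: π = [0.1859, 0.1859, 0.1731, 0.0769, 0.1731, 0.2051]
t=2: π = [0.1642, 0.2007, 0.1598, 0.1134, 0.1721, 0.1898]
t=3: π = [0.1603, 0.2063, 0.1635, 0.1074, 0.1727, 0.1898]
t=4: π = [0.1603, 0.2074, 0.1628, 0.1084, 0.1721, 0.1890]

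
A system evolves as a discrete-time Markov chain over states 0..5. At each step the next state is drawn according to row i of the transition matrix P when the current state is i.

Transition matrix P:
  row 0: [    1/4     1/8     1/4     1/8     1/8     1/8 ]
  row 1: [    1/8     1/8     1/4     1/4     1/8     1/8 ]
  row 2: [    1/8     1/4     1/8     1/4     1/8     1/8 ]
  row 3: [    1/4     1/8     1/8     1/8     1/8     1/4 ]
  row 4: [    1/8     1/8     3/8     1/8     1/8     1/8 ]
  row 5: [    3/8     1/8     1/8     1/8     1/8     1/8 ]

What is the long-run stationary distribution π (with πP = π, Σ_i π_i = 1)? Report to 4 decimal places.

π = [0.2087, 0.1501, 0.2011, 0.1689, 0.1250, 0.1461]

Balance equations π_j = Σ_i π_i·P[i][j]:
  π_0 = 1/4·π_0 + 1/8·π_1 + 1/8·π_2 + 1/4·π_3 + 1/8·π_4 + 3/8·π_5
  π_1 = 1/8·π_0 + 1/8·π_1 + 1/4·π_2 + 1/8·π_3 + 1/8·π_4 + 1/8·π_5
  π_2 = 1/4·π_0 + 1/4·π_1 + 1/8·π_2 + 1/8·π_3 + 3/8·π_4 + 1/8·π_5
  π_3 = 1/8·π_0 + 1/4·π_1 + 1/4·π_2 + 1/8·π_3 + 1/8·π_4 + 1/8·π_5
  π_4 = 1/8·π_0 + 1/8·π_1 + 1/8·π_2 + 1/8·π_3 + 1/8·π_4 + 1/8·π_5
  normalize: π_0 + π_1 + π_2 + π_3 + π_4 + π_5 = 1
Solving the linear system gives exactly π = [435/2084, 704/4689, 943/4689, 88/521, 1/8, 609/4168].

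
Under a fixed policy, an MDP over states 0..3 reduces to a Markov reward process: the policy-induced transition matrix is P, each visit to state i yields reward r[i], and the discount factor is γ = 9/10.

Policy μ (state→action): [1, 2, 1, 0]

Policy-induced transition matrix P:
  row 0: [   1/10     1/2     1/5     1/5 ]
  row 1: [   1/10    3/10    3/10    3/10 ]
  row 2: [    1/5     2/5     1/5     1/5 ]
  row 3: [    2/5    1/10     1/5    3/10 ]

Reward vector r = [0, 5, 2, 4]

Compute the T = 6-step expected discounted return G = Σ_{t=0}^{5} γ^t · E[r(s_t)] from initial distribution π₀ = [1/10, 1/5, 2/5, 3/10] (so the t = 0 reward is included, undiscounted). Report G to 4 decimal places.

t=0: π = [0.1000, 0.2000, 0.4000, 0.3000], E[r] = 3.0000, γ^t·E[r] = 3.000000, running G = 3.000000
t=1: π = [0.2300, 0.3000, 0.2200, 0.2500], E[r] = 2.9400, γ^t·E[r] = 2.646000, running G = 5.646000
t=2: π = [0.1970, 0.3180, 0.2300, 0.2550], E[r] = 3.0700, γ^t·E[r] = 2.486700, running G = 8.132700
t=3: π = [0.1995, 0.3114, 0.2318, 0.2573], E[r] = 3.0498, γ^t·E[r] = 2.223304, running G = 10.356004
t=4: π = [0.2004, 0.3116, 0.2311, 0.2569], E[r] = 3.0479, γ^t·E[r] = 1.999701, running G = 12.355705
t=5: π = [0.2002, 0.3118, 0.2312, 0.2568], E[r] = 3.0488, γ^t·E[r] = 1.800280, running G = 14.155985

G = 14.1560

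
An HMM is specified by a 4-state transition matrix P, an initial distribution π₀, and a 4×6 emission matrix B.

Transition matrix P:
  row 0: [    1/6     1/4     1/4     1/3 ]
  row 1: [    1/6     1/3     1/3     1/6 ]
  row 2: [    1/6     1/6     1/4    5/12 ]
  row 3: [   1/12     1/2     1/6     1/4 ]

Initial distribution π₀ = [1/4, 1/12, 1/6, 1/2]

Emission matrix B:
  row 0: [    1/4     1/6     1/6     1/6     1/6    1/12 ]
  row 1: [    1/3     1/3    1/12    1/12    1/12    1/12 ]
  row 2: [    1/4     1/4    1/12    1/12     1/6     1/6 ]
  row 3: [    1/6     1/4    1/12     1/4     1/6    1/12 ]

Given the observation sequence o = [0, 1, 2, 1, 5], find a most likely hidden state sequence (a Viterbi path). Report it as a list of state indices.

path = [3, 1, 1, 1, 2]

t=0: δ = [6.250e-02, 2.778e-02, 4.167e-02, 8.333e-02]  (obs o_0=0)
t=1: δ = [1.736e-03, 1.389e-02, 3.906e-03, 5.208e-03]  ψ = [0, 3, 0, 0]  (obs o_1=1)
t=2: δ = [3.858e-04, 3.858e-04, 3.858e-04, 1.929e-04]  ψ = [1, 1, 1, 1]  (obs o_2=2)
t=3: δ = [1.072e-05, 4.287e-05, 3.215e-05, 4.019e-05]  ψ = [0, 1, 1, 2]  (obs o_3=1)
t=4: δ = [5.954e-07, 1.674e-06, 2.381e-06, 1.116e-06]  ψ = [1, 3, 1, 2]  (obs o_4=5)
backtrack: best end state = 2; path = [3, 1, 1, 1, 2]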